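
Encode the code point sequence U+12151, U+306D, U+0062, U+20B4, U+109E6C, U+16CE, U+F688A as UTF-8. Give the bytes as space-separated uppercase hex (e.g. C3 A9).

U+12151: 4-byte form → F0 92 85 91.
U+306D: 3-byte form → E3 81 AD.
U+0062: 1-byte form → 62.
U+20B4: 3-byte form → E2 82 B4.
U+109E6C: 4-byte form → F4 89 B9 AC.
U+16CE: 3-byte form → E1 9B 8E.
U+F688A: 4-byte form → F3 B6 A2 8A.
Concatenated (22 bytes): F0 92 85 91 E3 81 AD 62 E2 82 B4 F4 89 B9 AC E1 9B 8E F3 B6 A2 8A.

F0 92 85 91 E3 81 AD 62 E2 82 B4 F4 89 B9 AC E1 9B 8E F3 B6 A2 8A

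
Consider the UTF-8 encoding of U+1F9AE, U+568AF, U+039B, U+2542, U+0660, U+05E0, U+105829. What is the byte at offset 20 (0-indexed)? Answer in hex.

U+1F9AE → 4-byte form F0 9F A6 AE at offsets 0–3.
U+568AF → 4-byte form F1 96 A2 AF at offsets 4–7.
U+039B → 2-byte form CE 9B at offsets 8–9.
U+2542 → 3-byte form E2 95 82 at offsets 10–12.
U+0660 → 2-byte form D9 A0 at offsets 13–14.
U+05E0 → 2-byte form D7 A0 at offsets 15–16.
U+105829 → 4-byte form F4 85 A0 A9 at offsets 17–20.
Offset 20 falls in char 7's range; it's byte 4 of F4 85 A0 A9 = 0xA9.

0xA9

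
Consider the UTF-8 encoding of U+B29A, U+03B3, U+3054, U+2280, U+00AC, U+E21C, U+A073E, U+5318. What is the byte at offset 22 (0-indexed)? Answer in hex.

U+B29A → 3-byte form EB 8A 9A at offsets 0–2.
U+03B3 → 2-byte form CE B3 at offsets 3–4.
U+3054 → 3-byte form E3 81 94 at offsets 5–7.
U+2280 → 3-byte form E2 8A 80 at offsets 8–10.
U+00AC → 2-byte form C2 AC at offsets 11–12.
U+E21C → 3-byte form EE 88 9C at offsets 13–15.
U+A073E → 4-byte form F2 A0 9C BE at offsets 16–19.
U+5318 → 3-byte form E5 8C 98 at offsets 20–22.
Offset 22 falls in char 8's range; it's byte 3 of E5 8C 98 = 0x98.

0x98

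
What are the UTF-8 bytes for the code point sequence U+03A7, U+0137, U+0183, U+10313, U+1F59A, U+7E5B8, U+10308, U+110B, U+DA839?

CE A7 C4 B7 C6 83 F0 90 8C 93 F0 9F 96 9A F1 BE 96 B8 F0 90 8C 88 E1 84 8B F3 9A A0 B9

U+03A7: 2-byte form → CE A7.
U+0137: 2-byte form → C4 B7.
U+0183: 2-byte form → C6 83.
U+10313: 4-byte form → F0 90 8C 93.
U+1F59A: 4-byte form → F0 9F 96 9A.
U+7E5B8: 4-byte form → F1 BE 96 B8.
U+10308: 4-byte form → F0 90 8C 88.
U+110B: 3-byte form → E1 84 8B.
U+DA839: 4-byte form → F3 9A A0 B9.
Concatenated (29 bytes): CE A7 C4 B7 C6 83 F0 90 8C 93 F0 9F 96 9A F1 BE 96 B8 F0 90 8C 88 E1 84 8B F3 9A A0 B9.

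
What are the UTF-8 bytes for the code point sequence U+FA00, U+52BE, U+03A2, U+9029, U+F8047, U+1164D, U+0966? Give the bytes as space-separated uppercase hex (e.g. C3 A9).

EF A8 80 E5 8A BE CE A2 E9 80 A9 F3 B8 81 87 F0 91 99 8D E0 A5 A6

U+FA00: 3-byte form → EF A8 80.
U+52BE: 3-byte form → E5 8A BE.
U+03A2: 2-byte form → CE A2.
U+9029: 3-byte form → E9 80 A9.
U+F8047: 4-byte form → F3 B8 81 87.
U+1164D: 4-byte form → F0 91 99 8D.
U+0966: 3-byte form → E0 A5 A6.
Concatenated (22 bytes): EF A8 80 E5 8A BE CE A2 E9 80 A9 F3 B8 81 87 F0 91 99 8D E0 A5 A6.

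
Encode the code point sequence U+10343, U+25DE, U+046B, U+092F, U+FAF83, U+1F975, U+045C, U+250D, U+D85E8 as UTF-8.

U+10343: 4-byte form → F0 90 8D 83.
U+25DE: 3-byte form → E2 97 9E.
U+046B: 2-byte form → D1 AB.
U+092F: 3-byte form → E0 A4 AF.
U+FAF83: 4-byte form → F3 BA BE 83.
U+1F975: 4-byte form → F0 9F A5 B5.
U+045C: 2-byte form → D1 9C.
U+250D: 3-byte form → E2 94 8D.
U+D85E8: 4-byte form → F3 98 97 A8.
Concatenated (29 bytes): F0 90 8D 83 E2 97 9E D1 AB E0 A4 AF F3 BA BE 83 F0 9F A5 B5 D1 9C E2 94 8D F3 98 97 A8.

F0 90 8D 83 E2 97 9E D1 AB E0 A4 AF F3 BA BE 83 F0 9F A5 B5 D1 9C E2 94 8D F3 98 97 A8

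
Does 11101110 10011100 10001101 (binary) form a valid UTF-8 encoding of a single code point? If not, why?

Leading byte 0xEE = 11101110 → 3-byte form.
Continuation bytes 0x9C=10011100, 0x8D=10001101 all match 10xxxxxx.
Decoded value 0xE70D is ≥ 0x800 (shortest form) and not a surrogate.

valid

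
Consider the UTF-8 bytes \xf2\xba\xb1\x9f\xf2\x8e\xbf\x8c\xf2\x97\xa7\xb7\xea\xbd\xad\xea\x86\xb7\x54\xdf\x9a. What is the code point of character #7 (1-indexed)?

Offset 0: leading byte 0xF2 = 11110010 → 4-byte char #1 = F2 BA B1 9F.
Offset 4: leading byte 0xF2 = 11110010 → 4-byte char #2 = F2 8E BF 8C.
Offset 8: leading byte 0xF2 = 11110010 → 4-byte char #3 = F2 97 A7 B7.
Offset 12: leading byte 0xEA = 11101010 → 3-byte char #4 = EA BD AD.
Offset 15: leading byte 0xEA = 11101010 → 3-byte char #5 = EA 86 B7.
Offset 18: leading byte 0x54 = 01010100 → 1-byte char #6 = 54.
Offset 19: leading byte 0xDF = 11011111 → 2-byte char #7 = DF 9A.
Leading byte 0xDF = 11011111 matches 110xxxxx → 2-byte sequence.
Byte 1: 0xDF = 11011111, payload 11111 (5 bits).
Byte 2: 0x9A = 10011010 (10xxxxxx ✓), payload 011010.
Concatenate: 11111011010 = 0x7DA (11 bits → U+07DA).

U+07DA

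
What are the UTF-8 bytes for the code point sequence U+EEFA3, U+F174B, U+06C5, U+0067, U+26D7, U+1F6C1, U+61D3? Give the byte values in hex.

U+EEFA3: 4-byte form → F3 AE BE A3.
U+F174B: 4-byte form → F3 B1 9D 8B.
U+06C5: 2-byte form → DB 85.
U+0067: 1-byte form → 67.
U+26D7: 3-byte form → E2 9B 97.
U+1F6C1: 4-byte form → F0 9F 9B 81.
U+61D3: 3-byte form → E6 87 93.
Concatenated (21 bytes): F3 AE BE A3 F3 B1 9D 8B DB 85 67 E2 9B 97 F0 9F 9B 81 E6 87 93.

F3 AE BE A3 F3 B1 9D 8B DB 85 67 E2 9B 97 F0 9F 9B 81 E6 87 93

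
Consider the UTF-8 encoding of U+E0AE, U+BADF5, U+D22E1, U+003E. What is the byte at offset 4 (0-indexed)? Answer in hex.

U+E0AE → 3-byte form EE 82 AE at offsets 0–2.
U+BADF5 → 4-byte form F2 BA B7 B5 at offsets 3–6.
Offset 4 falls in char 2's range; it's byte 2 of F2 BA B7 B5 = 0xBA.

0xBA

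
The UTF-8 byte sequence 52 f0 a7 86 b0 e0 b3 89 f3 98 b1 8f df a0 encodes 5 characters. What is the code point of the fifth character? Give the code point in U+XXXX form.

U+07E0

Offset 0: leading byte 0x52 = 01010010 → 1-byte char #1 = 52.
Offset 1: leading byte 0xF0 = 11110000 → 4-byte char #2 = F0 A7 86 B0.
Offset 5: leading byte 0xE0 = 11100000 → 3-byte char #3 = E0 B3 89.
Offset 8: leading byte 0xF3 = 11110011 → 4-byte char #4 = F3 98 B1 8F.
Offset 12: leading byte 0xDF = 11011111 → 2-byte char #5 = DF A0.
Leading byte 0xDF = 11011111 matches 110xxxxx → 2-byte sequence.
Byte 1: 0xDF = 11011111, payload 11111 (5 bits).
Byte 2: 0xA0 = 10100000 (10xxxxxx ✓), payload 100000.
Concatenate: 11111100000 = 0x7E0 (11 bits → U+07E0).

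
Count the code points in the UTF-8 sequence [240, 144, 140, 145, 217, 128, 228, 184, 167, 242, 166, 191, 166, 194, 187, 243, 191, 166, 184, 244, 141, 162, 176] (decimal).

7

Byte at offset 0: 0xF0 = 11110000 → 4-byte char (#1). Advance 4.
Byte at offset 4: 0xD9 = 11011001 → 2-byte char (#2). Advance 2.
Byte at offset 6: 0xE4 = 11100100 → 3-byte char (#3). Advance 3.
Byte at offset 9: 0xF2 = 11110010 → 4-byte char (#4). Advance 4.
Byte at offset 13: 0xC2 = 11000010 → 2-byte char (#5). Advance 2.
Byte at offset 15: 0xF3 = 11110011 → 4-byte char (#6). Advance 4.
Byte at offset 19: 0xF4 = 11110100 → 4-byte char (#7). Advance 4.
Reached end at offset 23 after 7 code points.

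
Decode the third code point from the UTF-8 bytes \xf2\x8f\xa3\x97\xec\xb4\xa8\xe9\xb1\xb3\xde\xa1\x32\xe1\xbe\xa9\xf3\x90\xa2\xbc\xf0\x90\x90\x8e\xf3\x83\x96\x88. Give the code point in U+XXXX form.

Offset 0: leading byte 0xF2 = 11110010 → 4-byte char #1 = F2 8F A3 97.
Offset 4: leading byte 0xEC = 11101100 → 3-byte char #2 = EC B4 A8.
Offset 7: leading byte 0xE9 = 11101001 → 3-byte char #3 = E9 B1 B3.
Leading byte 0xE9 = 11101001 matches 1110xxxx → 3-byte sequence.
Byte 1: 0xE9 = 11101001, payload 1001 (4 bits).
Byte 2: 0xB1 = 10110001 (10xxxxxx ✓), payload 110001.
Byte 3: 0xB3 = 10110011 (10xxxxxx ✓), payload 110011.
Concatenate: 1001110001110011 = 0x9C73 (16 bits → U+9C73).

U+9C73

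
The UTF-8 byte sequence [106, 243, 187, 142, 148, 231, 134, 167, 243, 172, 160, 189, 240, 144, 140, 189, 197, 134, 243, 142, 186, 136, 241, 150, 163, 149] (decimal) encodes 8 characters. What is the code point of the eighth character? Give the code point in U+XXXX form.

U+568D5

Offset 0: leading byte 0x6A = 01101010 → 1-byte char #1 = 6A.
Offset 1: leading byte 0xF3 = 11110011 → 4-byte char #2 = F3 BB 8E 94.
Offset 5: leading byte 0xE7 = 11100111 → 3-byte char #3 = E7 86 A7.
Offset 8: leading byte 0xF3 = 11110011 → 4-byte char #4 = F3 AC A0 BD.
Offset 12: leading byte 0xF0 = 11110000 → 4-byte char #5 = F0 90 8C BD.
Offset 16: leading byte 0xC5 = 11000101 → 2-byte char #6 = C5 86.
Offset 18: leading byte 0xF3 = 11110011 → 4-byte char #7 = F3 8E BA 88.
Offset 22: leading byte 0xF1 = 11110001 → 4-byte char #8 = F1 96 A3 95.
Leading byte 0xF1 = 11110001 matches 11110xxx → 4-byte sequence.
Byte 1: 0xF1 = 11110001, payload 001 (3 bits).
Byte 2: 0x96 = 10010110 (10xxxxxx ✓), payload 010110.
Byte 3: 0xA3 = 10100011 (10xxxxxx ✓), payload 100011.
Byte 4: 0x95 = 10010101 (10xxxxxx ✓), payload 010101.
Concatenate: 001010110100011010101 = 0x568D5 (21 bits → U+568D5).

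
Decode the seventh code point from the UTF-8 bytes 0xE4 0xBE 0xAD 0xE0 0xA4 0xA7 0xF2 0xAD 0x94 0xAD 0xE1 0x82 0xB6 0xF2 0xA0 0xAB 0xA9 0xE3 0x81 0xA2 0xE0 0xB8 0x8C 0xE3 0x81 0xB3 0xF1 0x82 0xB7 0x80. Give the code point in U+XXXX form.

U+0E0C

Offset 0: leading byte 0xE4 = 11100100 → 3-byte char #1 = E4 BE AD.
Offset 3: leading byte 0xE0 = 11100000 → 3-byte char #2 = E0 A4 A7.
Offset 6: leading byte 0xF2 = 11110010 → 4-byte char #3 = F2 AD 94 AD.
Offset 10: leading byte 0xE1 = 11100001 → 3-byte char #4 = E1 82 B6.
Offset 13: leading byte 0xF2 = 11110010 → 4-byte char #5 = F2 A0 AB A9.
Offset 17: leading byte 0xE3 = 11100011 → 3-byte char #6 = E3 81 A2.
Offset 20: leading byte 0xE0 = 11100000 → 3-byte char #7 = E0 B8 8C.
Leading byte 0xE0 = 11100000 matches 1110xxxx → 3-byte sequence.
Byte 1: 0xE0 = 11100000, payload 0000 (4 bits).
Byte 2: 0xB8 = 10111000 (10xxxxxx ✓), payload 111000.
Byte 3: 0x8C = 10001100 (10xxxxxx ✓), payload 001100.
Concatenate: 0000111000001100 = 0xE0C (16 bits → U+0E0C).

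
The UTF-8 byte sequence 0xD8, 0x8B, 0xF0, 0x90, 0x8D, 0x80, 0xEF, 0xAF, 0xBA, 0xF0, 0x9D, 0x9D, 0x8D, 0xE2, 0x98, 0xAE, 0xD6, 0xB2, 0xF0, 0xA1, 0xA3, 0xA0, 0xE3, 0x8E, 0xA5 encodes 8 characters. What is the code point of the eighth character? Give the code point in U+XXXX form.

Offset 0: leading byte 0xD8 = 11011000 → 2-byte char #1 = D8 8B.
Offset 2: leading byte 0xF0 = 11110000 → 4-byte char #2 = F0 90 8D 80.
Offset 6: leading byte 0xEF = 11101111 → 3-byte char #3 = EF AF BA.
Offset 9: leading byte 0xF0 = 11110000 → 4-byte char #4 = F0 9D 9D 8D.
Offset 13: leading byte 0xE2 = 11100010 → 3-byte char #5 = E2 98 AE.
Offset 16: leading byte 0xD6 = 11010110 → 2-byte char #6 = D6 B2.
Offset 18: leading byte 0xF0 = 11110000 → 4-byte char #7 = F0 A1 A3 A0.
Offset 22: leading byte 0xE3 = 11100011 → 3-byte char #8 = E3 8E A5.
Leading byte 0xE3 = 11100011 matches 1110xxxx → 3-byte sequence.
Byte 1: 0xE3 = 11100011, payload 0011 (4 bits).
Byte 2: 0x8E = 10001110 (10xxxxxx ✓), payload 001110.
Byte 3: 0xA5 = 10100101 (10xxxxxx ✓), payload 100101.
Concatenate: 0011001110100101 = 0x33A5 (16 bits → U+33A5).

U+33A5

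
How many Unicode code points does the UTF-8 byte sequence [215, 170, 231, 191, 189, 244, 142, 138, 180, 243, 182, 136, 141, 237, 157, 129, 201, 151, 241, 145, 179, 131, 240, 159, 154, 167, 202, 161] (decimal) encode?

9

Byte at offset 0: 0xD7 = 11010111 → 2-byte char (#1). Advance 2.
Byte at offset 2: 0xE7 = 11100111 → 3-byte char (#2). Advance 3.
Byte at offset 5: 0xF4 = 11110100 → 4-byte char (#3). Advance 4.
Byte at offset 9: 0xF3 = 11110011 → 4-byte char (#4). Advance 4.
Byte at offset 13: 0xED = 11101101 → 3-byte char (#5). Advance 3.
Byte at offset 16: 0xC9 = 11001001 → 2-byte char (#6). Advance 2.
Byte at offset 18: 0xF1 = 11110001 → 4-byte char (#7). Advance 4.
Byte at offset 22: 0xF0 = 11110000 → 4-byte char (#8). Advance 4.
Byte at offset 26: 0xCA = 11001010 → 2-byte char (#9). Advance 2.
Reached end at offset 28 after 9 code points.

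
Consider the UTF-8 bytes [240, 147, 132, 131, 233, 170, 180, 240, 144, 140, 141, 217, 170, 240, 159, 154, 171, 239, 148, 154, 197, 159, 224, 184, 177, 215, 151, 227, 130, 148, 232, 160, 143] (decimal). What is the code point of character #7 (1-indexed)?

U+015F

Offset 0: leading byte 0xF0 = 11110000 → 4-byte char #1 = F0 93 84 83.
Offset 4: leading byte 0xE9 = 11101001 → 3-byte char #2 = E9 AA B4.
Offset 7: leading byte 0xF0 = 11110000 → 4-byte char #3 = F0 90 8C 8D.
Offset 11: leading byte 0xD9 = 11011001 → 2-byte char #4 = D9 AA.
Offset 13: leading byte 0xF0 = 11110000 → 4-byte char #5 = F0 9F 9A AB.
Offset 17: leading byte 0xEF = 11101111 → 3-byte char #6 = EF 94 9A.
Offset 20: leading byte 0xC5 = 11000101 → 2-byte char #7 = C5 9F.
Leading byte 0xC5 = 11000101 matches 110xxxxx → 2-byte sequence.
Byte 1: 0xC5 = 11000101, payload 00101 (5 bits).
Byte 2: 0x9F = 10011111 (10xxxxxx ✓), payload 011111.
Concatenate: 00101011111 = 0x15F (11 bits → U+015F).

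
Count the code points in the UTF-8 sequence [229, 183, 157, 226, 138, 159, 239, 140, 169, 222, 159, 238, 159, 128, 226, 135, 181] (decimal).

6

Byte at offset 0: 0xE5 = 11100101 → 3-byte char (#1). Advance 3.
Byte at offset 3: 0xE2 = 11100010 → 3-byte char (#2). Advance 3.
Byte at offset 6: 0xEF = 11101111 → 3-byte char (#3). Advance 3.
Byte at offset 9: 0xDE = 11011110 → 2-byte char (#4). Advance 2.
Byte at offset 11: 0xEE = 11101110 → 3-byte char (#5). Advance 3.
Byte at offset 14: 0xE2 = 11100010 → 3-byte char (#6). Advance 3.
Reached end at offset 17 after 6 code points.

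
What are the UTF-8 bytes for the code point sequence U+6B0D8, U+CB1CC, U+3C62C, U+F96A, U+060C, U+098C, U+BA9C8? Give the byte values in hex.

F1 AB 83 98 F3 8B 87 8C F0 BC 98 AC EF A5 AA D8 8C E0 A6 8C F2 BA A7 88

U+6B0D8: 4-byte form → F1 AB 83 98.
U+CB1CC: 4-byte form → F3 8B 87 8C.
U+3C62C: 4-byte form → F0 BC 98 AC.
U+F96A: 3-byte form → EF A5 AA.
U+060C: 2-byte form → D8 8C.
U+098C: 3-byte form → E0 A6 8C.
U+BA9C8: 4-byte form → F2 BA A7 88.
Concatenated (24 bytes): F1 AB 83 98 F3 8B 87 8C F0 BC 98 AC EF A5 AA D8 8C E0 A6 8C F2 BA A7 88.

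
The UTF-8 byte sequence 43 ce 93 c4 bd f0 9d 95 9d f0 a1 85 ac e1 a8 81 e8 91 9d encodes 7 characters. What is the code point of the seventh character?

U+845D

Offset 0: leading byte 0x43 = 01000011 → 1-byte char #1 = 43.
Offset 1: leading byte 0xCE = 11001110 → 2-byte char #2 = CE 93.
Offset 3: leading byte 0xC4 = 11000100 → 2-byte char #3 = C4 BD.
Offset 5: leading byte 0xF0 = 11110000 → 4-byte char #4 = F0 9D 95 9D.
Offset 9: leading byte 0xF0 = 11110000 → 4-byte char #5 = F0 A1 85 AC.
Offset 13: leading byte 0xE1 = 11100001 → 3-byte char #6 = E1 A8 81.
Offset 16: leading byte 0xE8 = 11101000 → 3-byte char #7 = E8 91 9D.
Leading byte 0xE8 = 11101000 matches 1110xxxx → 3-byte sequence.
Byte 1: 0xE8 = 11101000, payload 1000 (4 bits).
Byte 2: 0x91 = 10010001 (10xxxxxx ✓), payload 010001.
Byte 3: 0x9D = 10011101 (10xxxxxx ✓), payload 011101.
Concatenate: 1000010001011101 = 0x845D (16 bits → U+845D).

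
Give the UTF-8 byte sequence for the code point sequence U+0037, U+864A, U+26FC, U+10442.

37 E8 99 8A E2 9B BC F0 90 91 82

U+0037: 1-byte form → 37.
U+864A: 3-byte form → E8 99 8A.
U+26FC: 3-byte form → E2 9B BC.
U+10442: 4-byte form → F0 90 91 82.
Concatenated (11 bytes): 37 E8 99 8A E2 9B BC F0 90 91 82.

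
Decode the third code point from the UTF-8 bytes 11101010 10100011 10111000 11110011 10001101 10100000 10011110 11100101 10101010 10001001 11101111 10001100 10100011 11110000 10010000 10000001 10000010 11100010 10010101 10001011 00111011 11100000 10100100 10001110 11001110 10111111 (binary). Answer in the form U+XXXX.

U+5A89

Offset 0: leading byte 0xEA = 11101010 → 3-byte char #1 = EA A3 B8.
Offset 3: leading byte 0xF3 = 11110011 → 4-byte char #2 = F3 8D A0 9E.
Offset 7: leading byte 0xE5 = 11100101 → 3-byte char #3 = E5 AA 89.
Leading byte 0xE5 = 11100101 matches 1110xxxx → 3-byte sequence.
Byte 1: 0xE5 = 11100101, payload 0101 (4 bits).
Byte 2: 0xAA = 10101010 (10xxxxxx ✓), payload 101010.
Byte 3: 0x89 = 10001001 (10xxxxxx ✓), payload 001001.
Concatenate: 0101101010001001 = 0x5A89 (16 bits → U+5A89).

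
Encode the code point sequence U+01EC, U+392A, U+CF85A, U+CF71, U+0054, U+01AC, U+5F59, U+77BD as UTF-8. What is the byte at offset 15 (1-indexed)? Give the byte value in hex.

1-indexed offset 15 is 0-indexed offset 14.
U+01EC → 2-byte form C7 AC at offsets 0–1.
U+392A → 3-byte form E3 A4 AA at offsets 2–4.
U+CF85A → 4-byte form F3 8F A1 9A at offsets 5–8.
U+CF71 → 3-byte form EC BD B1 at offsets 9–11.
U+0054 → 1-byte form 54 at offsets 12–12.
U+01AC → 2-byte form C6 AC at offsets 13–14.
Offset 14 falls in char 6's range; it's byte 2 of C6 AC = 0xAC.

0xAC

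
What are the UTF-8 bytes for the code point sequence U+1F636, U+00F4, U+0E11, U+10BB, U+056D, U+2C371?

U+1F636: 4-byte form → F0 9F 98 B6.
U+00F4: 2-byte form → C3 B4.
U+0E11: 3-byte form → E0 B8 91.
U+10BB: 3-byte form → E1 82 BB.
U+056D: 2-byte form → D5 AD.
U+2C371: 4-byte form → F0 AC 8D B1.
Concatenated (18 bytes): F0 9F 98 B6 C3 B4 E0 B8 91 E1 82 BB D5 AD F0 AC 8D B1.

F0 9F 98 B6 C3 B4 E0 B8 91 E1 82 BB D5 AD F0 AC 8D B1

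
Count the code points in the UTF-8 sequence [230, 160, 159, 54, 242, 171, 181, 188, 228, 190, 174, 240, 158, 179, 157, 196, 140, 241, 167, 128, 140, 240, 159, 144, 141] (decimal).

8

Byte at offset 0: 0xE6 = 11100110 → 3-byte char (#1). Advance 3.
Byte at offset 3: 0x36 = 00110110 → 1-byte char (#2). Advance 1.
Byte at offset 4: 0xF2 = 11110010 → 4-byte char (#3). Advance 4.
Byte at offset 8: 0xE4 = 11100100 → 3-byte char (#4). Advance 3.
Byte at offset 11: 0xF0 = 11110000 → 4-byte char (#5). Advance 4.
Byte at offset 15: 0xC4 = 11000100 → 2-byte char (#6). Advance 2.
Byte at offset 17: 0xF1 = 11110001 → 4-byte char (#7). Advance 4.
Byte at offset 21: 0xF0 = 11110000 → 4-byte char (#8). Advance 4.
Reached end at offset 25 after 8 code points.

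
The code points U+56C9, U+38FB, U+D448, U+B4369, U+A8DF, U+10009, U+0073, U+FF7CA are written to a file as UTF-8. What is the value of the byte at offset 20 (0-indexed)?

0x73

U+56C9 → 3-byte form E5 9B 89 at offsets 0–2.
U+38FB → 3-byte form E3 A3 BB at offsets 3–5.
U+D448 → 3-byte form ED 91 88 at offsets 6–8.
U+B4369 → 4-byte form F2 B4 8D A9 at offsets 9–12.
U+A8DF → 3-byte form EA A3 9F at offsets 13–15.
U+10009 → 4-byte form F0 90 80 89 at offsets 16–19.
U+0073 → 1-byte form 73 at offsets 20–20.
Offset 20 falls in char 7's range; it's byte 1 of 73 = 0x73.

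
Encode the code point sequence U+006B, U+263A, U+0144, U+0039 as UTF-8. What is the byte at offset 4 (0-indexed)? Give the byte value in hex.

0xC5

U+006B → 1-byte form 6B at offsets 0–0.
U+263A → 3-byte form E2 98 BA at offsets 1–3.
U+0144 → 2-byte form C5 84 at offsets 4–5.
Offset 4 falls in char 3's range; it's byte 1 of C5 84 = 0xC5.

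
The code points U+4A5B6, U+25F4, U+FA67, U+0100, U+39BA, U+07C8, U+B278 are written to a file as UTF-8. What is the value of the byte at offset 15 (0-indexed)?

0xDF

U+4A5B6 → 4-byte form F1 8A 96 B6 at offsets 0–3.
U+25F4 → 3-byte form E2 97 B4 at offsets 4–6.
U+FA67 → 3-byte form EF A9 A7 at offsets 7–9.
U+0100 → 2-byte form C4 80 at offsets 10–11.
U+39BA → 3-byte form E3 A6 BA at offsets 12–14.
U+07C8 → 2-byte form DF 88 at offsets 15–16.
Offset 15 falls in char 6's range; it's byte 1 of DF 88 = 0xDF.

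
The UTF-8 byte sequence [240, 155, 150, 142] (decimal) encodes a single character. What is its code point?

Leading byte 0xF0 = 11110000 matches 11110xxx → 4-byte sequence.
Byte 1: 0xF0 = 11110000, payload 000 (3 bits).
Byte 2: 0x9B = 10011011 (10xxxxxx ✓), payload 011011.
Byte 3: 0x96 = 10010110 (10xxxxxx ✓), payload 010110.
Byte 4: 0x8E = 10001110 (10xxxxxx ✓), payload 001110.
Concatenate: 000011011010110001110 = 0x1B58E (21 bits → U+1B58E).

U+1B58E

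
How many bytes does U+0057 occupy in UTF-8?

U+0057 = 0x57. UTF-8 uses 1 byte below 0x80, 2 below 0x800, 3 below 0x10000, 4 up to 0x10FFFF. 0x57 is in U+0000–U+007F → 1 byte.

1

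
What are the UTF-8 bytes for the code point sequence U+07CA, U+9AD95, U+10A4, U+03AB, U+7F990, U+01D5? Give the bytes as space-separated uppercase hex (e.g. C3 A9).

U+07CA: 2-byte form → DF 8A.
U+9AD95: 4-byte form → F2 9A B6 95.
U+10A4: 3-byte form → E1 82 A4.
U+03AB: 2-byte form → CE AB.
U+7F990: 4-byte form → F1 BF A6 90.
U+01D5: 2-byte form → C7 95.
Concatenated (17 bytes): DF 8A F2 9A B6 95 E1 82 A4 CE AB F1 BF A6 90 C7 95.

DF 8A F2 9A B6 95 E1 82 A4 CE AB F1 BF A6 90 C7 95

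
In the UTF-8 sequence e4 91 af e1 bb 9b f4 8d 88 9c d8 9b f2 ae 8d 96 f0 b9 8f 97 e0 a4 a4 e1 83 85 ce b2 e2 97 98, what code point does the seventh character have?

U+0924

Offset 0: leading byte 0xE4 = 11100100 → 3-byte char #1 = E4 91 AF.
Offset 3: leading byte 0xE1 = 11100001 → 3-byte char #2 = E1 BB 9B.
Offset 6: leading byte 0xF4 = 11110100 → 4-byte char #3 = F4 8D 88 9C.
Offset 10: leading byte 0xD8 = 11011000 → 2-byte char #4 = D8 9B.
Offset 12: leading byte 0xF2 = 11110010 → 4-byte char #5 = F2 AE 8D 96.
Offset 16: leading byte 0xF0 = 11110000 → 4-byte char #6 = F0 B9 8F 97.
Offset 20: leading byte 0xE0 = 11100000 → 3-byte char #7 = E0 A4 A4.
Leading byte 0xE0 = 11100000 matches 1110xxxx → 3-byte sequence.
Byte 1: 0xE0 = 11100000, payload 0000 (4 bits).
Byte 2: 0xA4 = 10100100 (10xxxxxx ✓), payload 100100.
Byte 3: 0xA4 = 10100100 (10xxxxxx ✓), payload 100100.
Concatenate: 0000100100100100 = 0x924 (16 bits → U+0924).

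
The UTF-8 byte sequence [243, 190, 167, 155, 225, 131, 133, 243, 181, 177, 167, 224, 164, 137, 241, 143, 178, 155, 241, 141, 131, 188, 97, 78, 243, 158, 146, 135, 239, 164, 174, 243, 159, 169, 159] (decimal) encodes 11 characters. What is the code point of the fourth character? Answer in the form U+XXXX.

U+0909

Offset 0: leading byte 0xF3 = 11110011 → 4-byte char #1 = F3 BE A7 9B.
Offset 4: leading byte 0xE1 = 11100001 → 3-byte char #2 = E1 83 85.
Offset 7: leading byte 0xF3 = 11110011 → 4-byte char #3 = F3 B5 B1 A7.
Offset 11: leading byte 0xE0 = 11100000 → 3-byte char #4 = E0 A4 89.
Leading byte 0xE0 = 11100000 matches 1110xxxx → 3-byte sequence.
Byte 1: 0xE0 = 11100000, payload 0000 (4 bits).
Byte 2: 0xA4 = 10100100 (10xxxxxx ✓), payload 100100.
Byte 3: 0x89 = 10001001 (10xxxxxx ✓), payload 001001.
Concatenate: 0000100100001001 = 0x909 (16 bits → U+0909).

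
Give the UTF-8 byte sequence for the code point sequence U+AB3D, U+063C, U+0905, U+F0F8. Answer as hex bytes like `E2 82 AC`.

EA AC BD D8 BC E0 A4 85 EF 83 B8

U+AB3D: 3-byte form → EA AC BD.
U+063C: 2-byte form → D8 BC.
U+0905: 3-byte form → E0 A4 85.
U+F0F8: 3-byte form → EF 83 B8.
Concatenated (11 bytes): EA AC BD D8 BC E0 A4 85 EF 83 B8.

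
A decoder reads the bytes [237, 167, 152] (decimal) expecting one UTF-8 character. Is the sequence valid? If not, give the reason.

invalid (encodes a surrogate (U+D800–U+DFFF))

Structurally a 3-byte sequence; payload = 0xD9D8.
But 0xD9D8 is in U+D800–U+DFFF, the surrogate range. Surrogates are not Unicode scalar values and are forbidden in UTF-8.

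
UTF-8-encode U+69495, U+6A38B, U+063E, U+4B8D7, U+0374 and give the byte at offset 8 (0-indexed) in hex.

U+69495 → 4-byte form F1 A9 92 95 at offsets 0–3.
U+6A38B → 4-byte form F1 AA 8E 8B at offsets 4–7.
U+063E → 2-byte form D8 BE at offsets 8–9.
Offset 8 falls in char 3's range; it's byte 1 of D8 BE = 0xD8.

0xD8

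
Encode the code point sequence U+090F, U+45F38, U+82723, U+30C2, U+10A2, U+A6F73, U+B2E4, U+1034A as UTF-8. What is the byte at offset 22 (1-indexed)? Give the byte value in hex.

0xEB

1-indexed offset 22 is 0-indexed offset 21.
U+090F → 3-byte form E0 A4 8F at offsets 0–2.
U+45F38 → 4-byte form F1 85 BC B8 at offsets 3–6.
U+82723 → 4-byte form F2 82 9C A3 at offsets 7–10.
U+30C2 → 3-byte form E3 83 82 at offsets 11–13.
U+10A2 → 3-byte form E1 82 A2 at offsets 14–16.
U+A6F73 → 4-byte form F2 A6 BD B3 at offsets 17–20.
U+B2E4 → 3-byte form EB 8B A4 at offsets 21–23.
Offset 21 falls in char 7's range; it's byte 1 of EB 8B A4 = 0xEB.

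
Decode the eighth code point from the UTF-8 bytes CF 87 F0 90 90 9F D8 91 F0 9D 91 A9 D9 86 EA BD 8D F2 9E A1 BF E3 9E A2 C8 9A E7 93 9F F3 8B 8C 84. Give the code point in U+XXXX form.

U+37A2

Offset 0: leading byte 0xCF = 11001111 → 2-byte char #1 = CF 87.
Offset 2: leading byte 0xF0 = 11110000 → 4-byte char #2 = F0 90 90 9F.
Offset 6: leading byte 0xD8 = 11011000 → 2-byte char #3 = D8 91.
Offset 8: leading byte 0xF0 = 11110000 → 4-byte char #4 = F0 9D 91 A9.
Offset 12: leading byte 0xD9 = 11011001 → 2-byte char #5 = D9 86.
Offset 14: leading byte 0xEA = 11101010 → 3-byte char #6 = EA BD 8D.
Offset 17: leading byte 0xF2 = 11110010 → 4-byte char #7 = F2 9E A1 BF.
Offset 21: leading byte 0xE3 = 11100011 → 3-byte char #8 = E3 9E A2.
Leading byte 0xE3 = 11100011 matches 1110xxxx → 3-byte sequence.
Byte 1: 0xE3 = 11100011, payload 0011 (4 bits).
Byte 2: 0x9E = 10011110 (10xxxxxx ✓), payload 011110.
Byte 3: 0xA2 = 10100010 (10xxxxxx ✓), payload 100010.
Concatenate: 0011011110100010 = 0x37A2 (16 bits → U+37A2).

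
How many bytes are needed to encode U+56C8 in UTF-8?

U+56C8 = 0x56C8. UTF-8 uses 1 byte below 0x80, 2 below 0x800, 3 below 0x10000, 4 up to 0x10FFFF. 0x56C8 is in U+0800–U+FFFF → 3 bytes.

3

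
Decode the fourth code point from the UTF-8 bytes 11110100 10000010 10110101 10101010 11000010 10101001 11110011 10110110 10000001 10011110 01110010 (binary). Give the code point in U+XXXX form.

U+0072

Offset 0: leading byte 0xF4 = 11110100 → 4-byte char #1 = F4 82 B5 AA.
Offset 4: leading byte 0xC2 = 11000010 → 2-byte char #2 = C2 A9.
Offset 6: leading byte 0xF3 = 11110011 → 4-byte char #3 = F3 B6 81 9E.
Offset 10: leading byte 0x72 = 01110010 → 1-byte char #4 = 72.
Leading byte 0x72 = 01110010 matches 0xxxxxxx → 1-byte sequence.
Byte 1: 0x72 = 01110010, payload 1110010 (7 bits).
Concatenate: 1110010 = 0x72 (7 bits → U+0072).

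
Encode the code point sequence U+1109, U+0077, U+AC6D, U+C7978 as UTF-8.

U+1109: 3-byte form → E1 84 89.
U+0077: 1-byte form → 77.
U+AC6D: 3-byte form → EA B1 AD.
U+C7978: 4-byte form → F3 87 A5 B8.
Concatenated (11 bytes): E1 84 89 77 EA B1 AD F3 87 A5 B8.

E1 84 89 77 EA B1 AD F3 87 A5 B8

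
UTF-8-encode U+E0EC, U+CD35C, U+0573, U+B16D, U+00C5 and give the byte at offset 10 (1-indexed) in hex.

0xEB

1-indexed offset 10 is 0-indexed offset 9.
U+E0EC → 3-byte form EE 83 AC at offsets 0–2.
U+CD35C → 4-byte form F3 8D 8D 9C at offsets 3–6.
U+0573 → 2-byte form D5 B3 at offsets 7–8.
U+B16D → 3-byte form EB 85 AD at offsets 9–11.
Offset 9 falls in char 4's range; it's byte 1 of EB 85 AD = 0xEB.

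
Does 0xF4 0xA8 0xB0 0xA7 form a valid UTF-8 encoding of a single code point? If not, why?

Leading byte 0xF4 = 11110100 → 4-byte form.
Payload = 0x128C27, which exceeds U+10FFFF, the maximum Unicode code point. (Leading bytes F5–FF, or F4 followed by ≥ 0x90, are invalid.)

invalid (encodes a value above U+10FFFF)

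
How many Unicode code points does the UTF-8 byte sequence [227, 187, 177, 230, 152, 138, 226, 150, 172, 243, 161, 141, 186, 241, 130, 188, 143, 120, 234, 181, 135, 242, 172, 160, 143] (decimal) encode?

8

Byte at offset 0: 0xE3 = 11100011 → 3-byte char (#1). Advance 3.
Byte at offset 3: 0xE6 = 11100110 → 3-byte char (#2). Advance 3.
Byte at offset 6: 0xE2 = 11100010 → 3-byte char (#3). Advance 3.
Byte at offset 9: 0xF3 = 11110011 → 4-byte char (#4). Advance 4.
Byte at offset 13: 0xF1 = 11110001 → 4-byte char (#5). Advance 4.
Byte at offset 17: 0x78 = 01111000 → 1-byte char (#6). Advance 1.
Byte at offset 18: 0xEA = 11101010 → 3-byte char (#7). Advance 3.
Byte at offset 21: 0xF2 = 11110010 → 4-byte char (#8). Advance 4.
Reached end at offset 25 after 8 code points.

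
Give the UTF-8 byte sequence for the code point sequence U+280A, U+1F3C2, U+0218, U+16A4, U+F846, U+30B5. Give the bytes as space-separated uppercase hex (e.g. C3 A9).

E2 A0 8A F0 9F 8F 82 C8 98 E1 9A A4 EF A1 86 E3 82 B5

U+280A: 3-byte form → E2 A0 8A.
U+1F3C2: 4-byte form → F0 9F 8F 82.
U+0218: 2-byte form → C8 98.
U+16A4: 3-byte form → E1 9A A4.
U+F846: 3-byte form → EF A1 86.
U+30B5: 3-byte form → E3 82 B5.
Concatenated (18 bytes): E2 A0 8A F0 9F 8F 82 C8 98 E1 9A A4 EF A1 86 E3 82 B5.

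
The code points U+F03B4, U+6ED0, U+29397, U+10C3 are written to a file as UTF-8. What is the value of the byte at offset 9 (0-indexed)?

U+F03B4 → 4-byte form F3 B0 8E B4 at offsets 0–3.
U+6ED0 → 3-byte form E6 BB 90 at offsets 4–6.
U+29397 → 4-byte form F0 A9 8E 97 at offsets 7–10.
Offset 9 falls in char 3's range; it's byte 3 of F0 A9 8E 97 = 0x8E.

0x8E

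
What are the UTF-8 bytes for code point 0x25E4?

U+25E4 = 0x25E4 = 9700 decimal. In range U+0800–U+FFFF → 3-byte form: 1110xxxx 10xxxxxx 10xxxxxx.
Binary (16 bits): 0010010111100100.
Split 4+6+6: 0010 | 010111 | 100100.
Byte 1: 11100010 = 0xE2.
Byte 2: 10010111 = 0x97.
Byte 3: 10100100 = 0xA4.

E2 97 A4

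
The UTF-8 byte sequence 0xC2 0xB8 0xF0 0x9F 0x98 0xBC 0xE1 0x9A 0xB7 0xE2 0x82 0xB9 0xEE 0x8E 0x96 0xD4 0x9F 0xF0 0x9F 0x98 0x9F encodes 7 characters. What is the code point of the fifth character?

Offset 0: leading byte 0xC2 = 11000010 → 2-byte char #1 = C2 B8.
Offset 2: leading byte 0xF0 = 11110000 → 4-byte char #2 = F0 9F 98 BC.
Offset 6: leading byte 0xE1 = 11100001 → 3-byte char #3 = E1 9A B7.
Offset 9: leading byte 0xE2 = 11100010 → 3-byte char #4 = E2 82 B9.
Offset 12: leading byte 0xEE = 11101110 → 3-byte char #5 = EE 8E 96.
Leading byte 0xEE = 11101110 matches 1110xxxx → 3-byte sequence.
Byte 1: 0xEE = 11101110, payload 1110 (4 bits).
Byte 2: 0x8E = 10001110 (10xxxxxx ✓), payload 001110.
Byte 3: 0x96 = 10010110 (10xxxxxx ✓), payload 010110.
Concatenate: 1110001110010110 = 0xE396 (16 bits → U+E396).

U+E396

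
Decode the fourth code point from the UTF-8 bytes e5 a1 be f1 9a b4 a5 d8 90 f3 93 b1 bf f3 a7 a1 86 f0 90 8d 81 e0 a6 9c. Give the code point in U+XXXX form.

U+D3C7F

Offset 0: leading byte 0xE5 = 11100101 → 3-byte char #1 = E5 A1 BE.
Offset 3: leading byte 0xF1 = 11110001 → 4-byte char #2 = F1 9A B4 A5.
Offset 7: leading byte 0xD8 = 11011000 → 2-byte char #3 = D8 90.
Offset 9: leading byte 0xF3 = 11110011 → 4-byte char #4 = F3 93 B1 BF.
Leading byte 0xF3 = 11110011 matches 11110xxx → 4-byte sequence.
Byte 1: 0xF3 = 11110011, payload 011 (3 bits).
Byte 2: 0x93 = 10010011 (10xxxxxx ✓), payload 010011.
Byte 3: 0xB1 = 10110001 (10xxxxxx ✓), payload 110001.
Byte 4: 0xBF = 10111111 (10xxxxxx ✓), payload 111111.
Concatenate: 011010011110001111111 = 0xD3C7F (21 bits → U+D3C7F).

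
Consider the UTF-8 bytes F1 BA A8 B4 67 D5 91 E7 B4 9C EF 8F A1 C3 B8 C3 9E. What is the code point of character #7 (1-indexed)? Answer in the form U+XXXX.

Offset 0: leading byte 0xF1 = 11110001 → 4-byte char #1 = F1 BA A8 B4.
Offset 4: leading byte 0x67 = 01100111 → 1-byte char #2 = 67.
Offset 5: leading byte 0xD5 = 11010101 → 2-byte char #3 = D5 91.
Offset 7: leading byte 0xE7 = 11100111 → 3-byte char #4 = E7 B4 9C.
Offset 10: leading byte 0xEF = 11101111 → 3-byte char #5 = EF 8F A1.
Offset 13: leading byte 0xC3 = 11000011 → 2-byte char #6 = C3 B8.
Offset 15: leading byte 0xC3 = 11000011 → 2-byte char #7 = C3 9E.
Leading byte 0xC3 = 11000011 matches 110xxxxx → 2-byte sequence.
Byte 1: 0xC3 = 11000011, payload 00011 (5 bits).
Byte 2: 0x9E = 10011110 (10xxxxxx ✓), payload 011110.
Concatenate: 00011011110 = 0xDE (11 bits → U+00DE).

U+00DE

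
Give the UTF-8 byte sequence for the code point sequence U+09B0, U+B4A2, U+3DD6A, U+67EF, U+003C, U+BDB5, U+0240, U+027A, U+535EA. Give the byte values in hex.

E0 A6 B0 EB 92 A2 F0 BD B5 AA E6 9F AF 3C EB B6 B5 C9 80 C9 BA F1 93 97 AA

U+09B0: 3-byte form → E0 A6 B0.
U+B4A2: 3-byte form → EB 92 A2.
U+3DD6A: 4-byte form → F0 BD B5 AA.
U+67EF: 3-byte form → E6 9F AF.
U+003C: 1-byte form → 3C.
U+BDB5: 3-byte form → EB B6 B5.
U+0240: 2-byte form → C9 80.
U+027A: 2-byte form → C9 BA.
U+535EA: 4-byte form → F1 93 97 AA.
Concatenated (25 bytes): E0 A6 B0 EB 92 A2 F0 BD B5 AA E6 9F AF 3C EB B6 B5 C9 80 C9 BA F1 93 97 AA.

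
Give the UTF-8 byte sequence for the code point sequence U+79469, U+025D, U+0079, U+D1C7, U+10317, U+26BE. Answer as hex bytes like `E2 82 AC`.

U+79469: 4-byte form → F1 B9 91 A9.
U+025D: 2-byte form → C9 9D.
U+0079: 1-byte form → 79.
U+D1C7: 3-byte form → ED 87 87.
U+10317: 4-byte form → F0 90 8C 97.
U+26BE: 3-byte form → E2 9A BE.
Concatenated (17 bytes): F1 B9 91 A9 C9 9D 79 ED 87 87 F0 90 8C 97 E2 9A BE.

F1 B9 91 A9 C9 9D 79 ED 87 87 F0 90 8C 97 E2 9A BE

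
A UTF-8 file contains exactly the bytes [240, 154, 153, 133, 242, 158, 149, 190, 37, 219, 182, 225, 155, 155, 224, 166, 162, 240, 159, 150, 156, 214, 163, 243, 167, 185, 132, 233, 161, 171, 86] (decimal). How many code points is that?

11

Byte at offset 0: 0xF0 = 11110000 → 4-byte char (#1). Advance 4.
Byte at offset 4: 0xF2 = 11110010 → 4-byte char (#2). Advance 4.
Byte at offset 8: 0x25 = 00100101 → 1-byte char (#3). Advance 1.
Byte at offset 9: 0xDB = 11011011 → 2-byte char (#4). Advance 2.
Byte at offset 11: 0xE1 = 11100001 → 3-byte char (#5). Advance 3.
Byte at offset 14: 0xE0 = 11100000 → 3-byte char (#6). Advance 3.
Byte at offset 17: 0xF0 = 11110000 → 4-byte char (#7). Advance 4.
Byte at offset 21: 0xD6 = 11010110 → 2-byte char (#8). Advance 2.
Byte at offset 23: 0xF3 = 11110011 → 4-byte char (#9). Advance 4.
Byte at offset 27: 0xE9 = 11101001 → 3-byte char (#10). Advance 3.
Byte at offset 30: 0x56 = 01010110 → 1-byte char (#11). Advance 1.
Reached end at offset 31 after 11 code points.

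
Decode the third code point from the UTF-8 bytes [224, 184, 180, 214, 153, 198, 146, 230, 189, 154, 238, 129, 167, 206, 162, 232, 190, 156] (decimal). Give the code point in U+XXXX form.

Offset 0: leading byte 0xE0 = 11100000 → 3-byte char #1 = E0 B8 B4.
Offset 3: leading byte 0xD6 = 11010110 → 2-byte char #2 = D6 99.
Offset 5: leading byte 0xC6 = 11000110 → 2-byte char #3 = C6 92.
Leading byte 0xC6 = 11000110 matches 110xxxxx → 2-byte sequence.
Byte 1: 0xC6 = 11000110, payload 00110 (5 bits).
Byte 2: 0x92 = 10010010 (10xxxxxx ✓), payload 010010.
Concatenate: 00110010010 = 0x192 (11 bits → U+0192).

U+0192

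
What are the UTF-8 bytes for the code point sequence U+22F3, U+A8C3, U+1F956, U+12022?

U+22F3: 3-byte form → E2 8B B3.
U+A8C3: 3-byte form → EA A3 83.
U+1F956: 4-byte form → F0 9F A5 96.
U+12022: 4-byte form → F0 92 80 A2.
Concatenated (14 bytes): E2 8B B3 EA A3 83 F0 9F A5 96 F0 92 80 A2.

E2 8B B3 EA A3 83 F0 9F A5 96 F0 92 80 A2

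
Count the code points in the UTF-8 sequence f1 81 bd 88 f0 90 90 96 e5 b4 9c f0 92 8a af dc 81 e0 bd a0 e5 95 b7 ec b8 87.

Byte at offset 0: 0xF1 = 11110001 → 4-byte char (#1). Advance 4.
Byte at offset 4: 0xF0 = 11110000 → 4-byte char (#2). Advance 4.
Byte at offset 8: 0xE5 = 11100101 → 3-byte char (#3). Advance 3.
Byte at offset 11: 0xF0 = 11110000 → 4-byte char (#4). Advance 4.
Byte at offset 15: 0xDC = 11011100 → 2-byte char (#5). Advance 2.
Byte at offset 17: 0xE0 = 11100000 → 3-byte char (#6). Advance 3.
Byte at offset 20: 0xE5 = 11100101 → 3-byte char (#7). Advance 3.
Byte at offset 23: 0xEC = 11101100 → 3-byte char (#8). Advance 3.
Reached end at offset 26 after 8 code points.

8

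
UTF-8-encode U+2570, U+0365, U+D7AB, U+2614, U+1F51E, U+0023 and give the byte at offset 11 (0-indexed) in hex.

U+2570 → 3-byte form E2 95 B0 at offsets 0–2.
U+0365 → 2-byte form CD A5 at offsets 3–4.
U+D7AB → 3-byte form ED 9E AB at offsets 5–7.
U+2614 → 3-byte form E2 98 94 at offsets 8–10.
U+1F51E → 4-byte form F0 9F 94 9E at offsets 11–14.
Offset 11 falls in char 5's range; it's byte 1 of F0 9F 94 9E = 0xF0.

0xF0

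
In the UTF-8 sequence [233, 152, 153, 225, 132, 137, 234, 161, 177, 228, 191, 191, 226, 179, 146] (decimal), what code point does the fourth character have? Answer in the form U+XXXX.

Offset 0: leading byte 0xE9 = 11101001 → 3-byte char #1 = E9 98 99.
Offset 3: leading byte 0xE1 = 11100001 → 3-byte char #2 = E1 84 89.
Offset 6: leading byte 0xEA = 11101010 → 3-byte char #3 = EA A1 B1.
Offset 9: leading byte 0xE4 = 11100100 → 3-byte char #4 = E4 BF BF.
Leading byte 0xE4 = 11100100 matches 1110xxxx → 3-byte sequence.
Byte 1: 0xE4 = 11100100, payload 0100 (4 bits).
Byte 2: 0xBF = 10111111 (10xxxxxx ✓), payload 111111.
Byte 3: 0xBF = 10111111 (10xxxxxx ✓), payload 111111.
Concatenate: 0100111111111111 = 0x4FFF (16 bits → U+4FFF).

U+4FFF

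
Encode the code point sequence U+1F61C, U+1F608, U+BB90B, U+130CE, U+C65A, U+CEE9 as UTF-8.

F0 9F 98 9C F0 9F 98 88 F2 BB A4 8B F0 93 83 8E EC 99 9A EC BB A9

U+1F61C: 4-byte form → F0 9F 98 9C.
U+1F608: 4-byte form → F0 9F 98 88.
U+BB90B: 4-byte form → F2 BB A4 8B.
U+130CE: 4-byte form → F0 93 83 8E.
U+C65A: 3-byte form → EC 99 9A.
U+CEE9: 3-byte form → EC BB A9.
Concatenated (22 bytes): F0 9F 98 9C F0 9F 98 88 F2 BB A4 8B F0 93 83 8E EC 99 9A EC BB A9.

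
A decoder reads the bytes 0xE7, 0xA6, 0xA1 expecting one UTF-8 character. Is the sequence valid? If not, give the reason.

Leading byte 0xE7 = 11100111 → 3-byte form.
Continuation bytes 0xA6=10100110, 0xA1=10100001 all match 10xxxxxx.
Decoded value 0x79A1 is ≥ 0x800 (shortest form) and not a surrogate.

valid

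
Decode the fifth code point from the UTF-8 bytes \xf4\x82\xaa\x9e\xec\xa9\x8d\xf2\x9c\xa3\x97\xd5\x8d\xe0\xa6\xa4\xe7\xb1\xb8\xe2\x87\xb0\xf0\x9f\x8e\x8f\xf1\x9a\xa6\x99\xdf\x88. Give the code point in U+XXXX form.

U+09A4

Offset 0: leading byte 0xF4 = 11110100 → 4-byte char #1 = F4 82 AA 9E.
Offset 4: leading byte 0xEC = 11101100 → 3-byte char #2 = EC A9 8D.
Offset 7: leading byte 0xF2 = 11110010 → 4-byte char #3 = F2 9C A3 97.
Offset 11: leading byte 0xD5 = 11010101 → 2-byte char #4 = D5 8D.
Offset 13: leading byte 0xE0 = 11100000 → 3-byte char #5 = E0 A6 A4.
Leading byte 0xE0 = 11100000 matches 1110xxxx → 3-byte sequence.
Byte 1: 0xE0 = 11100000, payload 0000 (4 bits).
Byte 2: 0xA6 = 10100110 (10xxxxxx ✓), payload 100110.
Byte 3: 0xA4 = 10100100 (10xxxxxx ✓), payload 100100.
Concatenate: 0000100110100100 = 0x9A4 (16 bits → U+09A4).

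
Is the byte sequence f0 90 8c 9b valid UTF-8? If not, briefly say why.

valid

Leading byte 0xF0 = 11110000 → 4-byte form.
Continuation bytes 0x90=10010000, 0x8C=10001100, 0x9B=10011011 all match 10xxxxxx.
Decoded value 0x1031B is ≥ 0x10000 (shortest form) and not a surrogate.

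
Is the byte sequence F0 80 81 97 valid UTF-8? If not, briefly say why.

Leading byte 0xF0 = 11110000 → 4-byte form.
Continuation bytes all match 10xxxxxx. Payload decodes to 0x57.
But 0x57 < 0x10000, the minimum for a 4-byte sequence — this is an overlong encoding.

invalid (overlong encoding)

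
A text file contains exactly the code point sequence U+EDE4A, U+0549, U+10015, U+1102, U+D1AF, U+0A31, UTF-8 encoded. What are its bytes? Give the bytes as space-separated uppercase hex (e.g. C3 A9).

F3 AD B9 8A D5 89 F0 90 80 95 E1 84 82 ED 86 AF E0 A8 B1

U+EDE4A: 4-byte form → F3 AD B9 8A.
U+0549: 2-byte form → D5 89.
U+10015: 4-byte form → F0 90 80 95.
U+1102: 3-byte form → E1 84 82.
U+D1AF: 3-byte form → ED 86 AF.
U+0A31: 3-byte form → E0 A8 B1.
Concatenated (19 bytes): F3 AD B9 8A D5 89 F0 90 80 95 E1 84 82 ED 86 AF E0 A8 B1.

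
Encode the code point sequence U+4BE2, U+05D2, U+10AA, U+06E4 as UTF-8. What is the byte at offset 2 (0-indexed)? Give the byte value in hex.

0xA2

U+4BE2 → 3-byte form E4 AF A2 at offsets 0–2.
Offset 2 falls in char 1's range; it's byte 3 of E4 AF A2 = 0xA2.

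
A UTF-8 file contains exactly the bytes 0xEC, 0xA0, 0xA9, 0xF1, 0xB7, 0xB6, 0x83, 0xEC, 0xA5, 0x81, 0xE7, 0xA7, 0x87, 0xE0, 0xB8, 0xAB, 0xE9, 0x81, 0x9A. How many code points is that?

Byte at offset 0: 0xEC = 11101100 → 3-byte char (#1). Advance 3.
Byte at offset 3: 0xF1 = 11110001 → 4-byte char (#2). Advance 4.
Byte at offset 7: 0xEC = 11101100 → 3-byte char (#3). Advance 3.
Byte at offset 10: 0xE7 = 11100111 → 3-byte char (#4). Advance 3.
Byte at offset 13: 0xE0 = 11100000 → 3-byte char (#5). Advance 3.
Byte at offset 16: 0xE9 = 11101001 → 3-byte char (#6). Advance 3.
Reached end at offset 19 after 6 code points.

6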